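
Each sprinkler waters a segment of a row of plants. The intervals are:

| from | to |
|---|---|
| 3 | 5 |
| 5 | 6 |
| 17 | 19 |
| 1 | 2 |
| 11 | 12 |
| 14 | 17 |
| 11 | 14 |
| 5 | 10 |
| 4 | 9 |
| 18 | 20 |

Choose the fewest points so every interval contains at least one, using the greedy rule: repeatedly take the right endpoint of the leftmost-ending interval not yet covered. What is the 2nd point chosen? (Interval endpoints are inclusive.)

5

Sorted: [1,2] [3,5] [5,6] [4,9] [5,10] [11,12] [11,14] [14,17] [17,19] [18,20]
{[1,2]} hit by 2; {[3,5],[5,6],[4,9],[5,10]} hit by 5; {[11,12],[11,14]} hit by 12; {[14,17],[17,19]} hit by 17; {[18,20]} hit by 20.
Points: 2, 5, 12, 17, 20 (5 total).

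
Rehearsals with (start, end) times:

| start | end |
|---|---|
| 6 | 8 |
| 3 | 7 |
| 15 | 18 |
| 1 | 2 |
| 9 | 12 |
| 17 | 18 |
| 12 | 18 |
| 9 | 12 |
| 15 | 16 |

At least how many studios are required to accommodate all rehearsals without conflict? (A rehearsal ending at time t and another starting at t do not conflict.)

3

Count concurrent intervals with a sweep; the peak is the room count.
Events (time:±→running): 1:+→1 2:-→0 3:+→1 6:+→2 7:-→1 8:-→0 9:+→1 9:+→2 12:-→1 12:-→0 12:+→1 15:+→2 15:+→3 … peak 3.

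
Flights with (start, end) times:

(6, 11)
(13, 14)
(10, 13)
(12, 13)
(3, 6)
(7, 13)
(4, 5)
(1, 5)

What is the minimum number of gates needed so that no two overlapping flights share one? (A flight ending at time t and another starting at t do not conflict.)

3

starts: [1, 3, 4, 6, 7, 10, 12, 13]
ends:   [5, 5, 6, 11, 13, 13, 13, 14]
s1→1 s3→2 s4→3  — peak 3.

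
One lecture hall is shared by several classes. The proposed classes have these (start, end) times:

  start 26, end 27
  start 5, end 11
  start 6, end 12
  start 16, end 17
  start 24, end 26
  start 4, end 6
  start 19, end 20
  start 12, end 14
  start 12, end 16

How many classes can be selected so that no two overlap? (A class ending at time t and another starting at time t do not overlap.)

7

Sort by end time and greedily take each interval whose start is ≥ the last chosen end.
Sorted by end: (4,6)  (5,11)  (6,12)  (12,14)  (12,16)  (16,17)  (19,20)  (24,26)  (26,27)
take (4,6); take (6,12); take (12,14); skip (12,16); take (16,17); take (19,20); take (24,26); take (26,27).
Selected 7 classes.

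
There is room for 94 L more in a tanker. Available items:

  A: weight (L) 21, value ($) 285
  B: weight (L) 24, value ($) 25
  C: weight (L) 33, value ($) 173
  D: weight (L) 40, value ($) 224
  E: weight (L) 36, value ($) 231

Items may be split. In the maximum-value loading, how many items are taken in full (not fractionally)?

2

Greedy by value/weight ratio, highest first.
Order: A (285/21=13.57) > E (231/36=6.42) > D (224/40=5.60) > C (173/33=5.24) > B (25/24=1.04)
Fill: take A (21 @ 285) → take E (36 @ 231) → take 37/40 of D → 207.20; 94/94 used.
2 item(s) taken whole; one partial (take 37/40 of D).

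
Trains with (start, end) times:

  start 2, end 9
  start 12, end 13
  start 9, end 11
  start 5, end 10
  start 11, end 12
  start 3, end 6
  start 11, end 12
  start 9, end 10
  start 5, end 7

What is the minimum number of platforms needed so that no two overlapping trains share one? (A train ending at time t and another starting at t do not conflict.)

4

Events (time:±→running): 2:+→1 3:+→2 5:+→3 5:+→4 … peak 4.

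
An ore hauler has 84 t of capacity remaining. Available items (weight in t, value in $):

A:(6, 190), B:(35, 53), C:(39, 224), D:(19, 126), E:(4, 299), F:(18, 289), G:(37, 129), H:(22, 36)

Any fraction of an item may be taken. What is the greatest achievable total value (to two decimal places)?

Greedy by value/weight ratio, highest first.
Ratios (sorted): E 74.75, A 31.67, F 16.06, D 6.63, C 5.74, G 3.49, H 1.64, B 1.51
take E (4 @ 299); take A (6 @ 190); take F (18 @ 289); take D (19 @ 126); take 37/39 of C → 212.51. Capacity used 84/84.
Total value = 1116.51

1116.51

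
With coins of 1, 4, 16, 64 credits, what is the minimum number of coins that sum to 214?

7

Greedy: take as many of the largest coin as possible, then repeat with the remainder.
214 − 3×64→22 − 1×16→6 − 1×4→2 − 2×1→0
Total coins = 3 + 1 + 1 + 2 = 7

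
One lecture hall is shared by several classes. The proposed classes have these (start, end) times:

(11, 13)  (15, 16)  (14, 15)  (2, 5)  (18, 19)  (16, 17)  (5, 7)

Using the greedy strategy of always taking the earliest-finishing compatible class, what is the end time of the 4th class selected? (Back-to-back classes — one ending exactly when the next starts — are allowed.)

15

Greedy by earliest finish: after sorting by end time, pick each interval compatible with the last pick.
By end time: (2,5), (5,7), (11,13), (14,15), (15,16), (16,17), (18,19).
Pick (2,5); next start ≥ 5 → (5,7); next start ≥ 7 → (11,13); next start ≥ 13 → (14,15); next start ≥ 15 → (15,16); next start ≥ 16 → (16,17); next start ≥ 17 → (18,19).
Selected: (2,5) (5,7) (11,13) (14,15) (15,16) (16,17) (18,19)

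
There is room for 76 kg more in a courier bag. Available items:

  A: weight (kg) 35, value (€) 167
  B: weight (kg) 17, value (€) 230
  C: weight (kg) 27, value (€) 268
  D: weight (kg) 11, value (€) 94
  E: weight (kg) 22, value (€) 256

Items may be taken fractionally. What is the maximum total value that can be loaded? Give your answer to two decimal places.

839.45

Order: B (230/17=13.53) > E (256/22=11.64) > C (268/27=9.93) > D (94/11=8.55) > A (167/35=4.77)
Fill: take B (17 @ 230) → take E (22 @ 256) → take C (27 @ 268) → take 10/11 of D → 85.45; 76/76 used.
Total value = 839.45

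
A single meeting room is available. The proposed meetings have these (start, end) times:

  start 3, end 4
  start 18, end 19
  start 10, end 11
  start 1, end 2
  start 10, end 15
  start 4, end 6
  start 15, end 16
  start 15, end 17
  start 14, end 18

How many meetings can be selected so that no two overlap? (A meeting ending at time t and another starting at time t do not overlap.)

Order by finish time; keep every interval that doesn't clash with the previous kept one.
Sorted by end: (1,2)  (3,4)  (4,6)  (10,11)  (10,15)  (15,16)  (15,17)  (14,18)  (18,19)
take (1,2); take (3,4); take (4,6); take (10,11); skip (10,15); take (15,16); skip (14,18); take (18,19).
Selected 6 meetings.

6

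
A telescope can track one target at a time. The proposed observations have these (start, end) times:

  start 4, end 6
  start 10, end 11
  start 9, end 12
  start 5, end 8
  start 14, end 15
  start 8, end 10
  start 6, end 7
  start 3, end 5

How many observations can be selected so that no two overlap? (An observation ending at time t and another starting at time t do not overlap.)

5

By end time: (3,5), (4,6), (6,7), (5,8), (8,10), (10,11), (9,12), (14,15).
Pick (3,5); next start ≥ 5 → (6,7); next start ≥ 7 → (8,10); next start ≥ 10 → (10,11); next start ≥ 11 → (14,15).
Selected 5 observations.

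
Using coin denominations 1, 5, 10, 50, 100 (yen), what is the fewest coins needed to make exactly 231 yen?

Use the largest denomination that fits, subtract, and repeat.
231 − 2×100→31 − 3×10→1 − 1×1→0
Total coins = 2 + 3 + 1 = 6

6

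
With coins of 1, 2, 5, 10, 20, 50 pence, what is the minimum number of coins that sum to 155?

4

Greedy: take as many of the largest coin as possible, then repeat with the remainder.
155 = 3×50 + 1×5
Total coins = 3 + 1 = 4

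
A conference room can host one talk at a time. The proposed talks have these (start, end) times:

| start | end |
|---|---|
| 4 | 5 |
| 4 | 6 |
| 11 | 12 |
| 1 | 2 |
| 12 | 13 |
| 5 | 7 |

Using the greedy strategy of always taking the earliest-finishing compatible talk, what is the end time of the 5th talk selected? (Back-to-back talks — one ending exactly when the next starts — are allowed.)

Greedy by earliest finish: after sorting by end time, pick each interval compatible with the last pick.
By end time: (1,2), (4,5), (4,6), (5,7), (11,12), (12,13).
Pick (1,2); next start ≥ 2 → (4,5); next start ≥ 5 → (5,7); next start ≥ 7 → (11,12); next start ≥ 12 → (12,13).
Selected: (1,2) (4,5) (5,7) (11,12) (12,13)

13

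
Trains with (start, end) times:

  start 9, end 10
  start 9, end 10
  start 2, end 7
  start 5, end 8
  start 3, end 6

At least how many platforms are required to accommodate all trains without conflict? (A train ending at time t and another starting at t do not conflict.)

3

The answer is the maximum number of intervals overlapping at any instant.
Events (time:±→running): 2:+→1 3:+→2 5:+→3 … peak 3.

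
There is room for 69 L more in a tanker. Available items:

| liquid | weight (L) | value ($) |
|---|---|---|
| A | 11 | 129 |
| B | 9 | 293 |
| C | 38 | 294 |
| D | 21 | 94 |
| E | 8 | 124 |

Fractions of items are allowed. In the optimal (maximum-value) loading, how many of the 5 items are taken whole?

4

Order: B (293/9=32.56) > E (124/8=15.50) > A (129/11=11.73) > C (294/38=7.74) > D (94/21=4.48)
Fill: take B (9 @ 293) → take E (8 @ 124) → take A (11 @ 129) → take C (38 @ 294) → take 3/21 of D → 13.43; 69/69 used.
4 item(s) taken whole; one partial (take 3/21 of D).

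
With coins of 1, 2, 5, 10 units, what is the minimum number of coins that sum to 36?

5

Use the largest denomination that fits, subtract, and repeat.
36 − 3×10→6 − 1×5→1 − 1×1→0
Total coins = 3 + 1 + 1 = 5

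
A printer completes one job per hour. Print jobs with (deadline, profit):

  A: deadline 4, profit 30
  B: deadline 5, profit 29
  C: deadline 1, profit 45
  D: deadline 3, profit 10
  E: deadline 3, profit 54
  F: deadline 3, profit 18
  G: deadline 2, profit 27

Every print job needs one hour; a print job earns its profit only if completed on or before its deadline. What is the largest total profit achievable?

185

Take jobs in profit order; each goes to the latest open slot no later than its deadline.
Profit order: E=54 C=45 A=30 B=29 G=27 F=18 D=10
Assign: E→slot 3, C→slot 1, A→slot 4, B→slot 5, G→slot 2, F skipped, D skipped.
Slots: [1:C] [2:G] [3:E] [4:A] [5:B]
Profit = 45 + 27 + 54 + 30 + 29 = 185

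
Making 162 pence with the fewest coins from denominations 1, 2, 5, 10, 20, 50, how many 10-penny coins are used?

1

162 − 3×50→12 − 1×10→2 − 1×2→0
Count of 10: 1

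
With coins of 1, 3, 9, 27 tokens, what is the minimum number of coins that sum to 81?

3

81 − 3×27→0
Total coins = 3 = 3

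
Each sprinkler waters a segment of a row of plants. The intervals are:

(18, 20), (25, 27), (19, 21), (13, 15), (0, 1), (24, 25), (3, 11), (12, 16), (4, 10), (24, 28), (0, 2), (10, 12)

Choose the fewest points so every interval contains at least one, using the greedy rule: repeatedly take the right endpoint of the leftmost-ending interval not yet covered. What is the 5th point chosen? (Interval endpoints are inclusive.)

By right end: [0,1]  [0,2]  [4,10]  [3,11]  [10,12]  [13,15]  [12,16]  [18,20]  [19,21]  [24,25]  [25,27]  [24,28]
[0,1] uncovered → point at 1; [4,10] uncovered → point at 10; [13,15] uncovered → point at 15; [18,20] uncovered → point at 20; [24,25] uncovered → point at 25.
Points: 1, 10, 15, 20, 25 (5 total).

25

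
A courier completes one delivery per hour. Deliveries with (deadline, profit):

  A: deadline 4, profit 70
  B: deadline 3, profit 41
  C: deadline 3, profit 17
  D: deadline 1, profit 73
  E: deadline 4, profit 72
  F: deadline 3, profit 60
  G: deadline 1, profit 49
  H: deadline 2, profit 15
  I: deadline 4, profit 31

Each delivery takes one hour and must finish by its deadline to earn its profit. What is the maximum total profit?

275

By profit: D(d1,73), E(d4,72), A(d4,70), F(d3,60), G(d1,49), B(d3,41), I(d4,31), C(d3,17), H(d2,15)
D→slot 1; E→slot 4; A→slot 3; F→slot 2; G skipped; B skipped; I skipped; C skipped; H skipped.
Profit = 73 + 60 + 70 + 72 = 275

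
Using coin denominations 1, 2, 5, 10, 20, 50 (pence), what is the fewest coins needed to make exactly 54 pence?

3

Greedy: take as many of the largest coin as possible, then repeat with the remainder.
54 = 1×50 + 2×2
Total coins = 1 + 2 = 3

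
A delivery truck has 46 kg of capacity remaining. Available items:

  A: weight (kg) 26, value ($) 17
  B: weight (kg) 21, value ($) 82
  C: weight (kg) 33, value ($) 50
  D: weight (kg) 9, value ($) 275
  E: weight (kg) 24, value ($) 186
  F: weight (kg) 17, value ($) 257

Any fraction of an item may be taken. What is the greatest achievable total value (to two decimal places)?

Greedy by value/weight ratio, highest first.
Order: D (275/9=30.56) > F (257/17=15.12) > E (186/24=7.75) > B (82/21=3.90) > C (50/33=1.52) > A (17/26=0.65)
Fill: take D (9 @ 275) → take F (17 @ 257) → take 20/24 of E → 155.00; 46/46 used.
Total value = 687.00

687.00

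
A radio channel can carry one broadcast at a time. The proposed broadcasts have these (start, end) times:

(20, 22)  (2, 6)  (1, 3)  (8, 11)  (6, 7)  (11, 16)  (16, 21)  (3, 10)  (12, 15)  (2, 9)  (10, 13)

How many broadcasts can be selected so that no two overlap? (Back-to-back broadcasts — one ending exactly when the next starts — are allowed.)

By end time: (1,3), (2,6), (6,7), (2,9), (3,10), (8,11), (10,13), (12,15), (11,16), (16,21), (20,22).
Pick (1,3); next start ≥ 3 → (6,7); next start ≥ 7 → (8,11); next start ≥ 11 → (12,15); next start ≥ 15 → (16,21).
Selected 5 broadcasts.

5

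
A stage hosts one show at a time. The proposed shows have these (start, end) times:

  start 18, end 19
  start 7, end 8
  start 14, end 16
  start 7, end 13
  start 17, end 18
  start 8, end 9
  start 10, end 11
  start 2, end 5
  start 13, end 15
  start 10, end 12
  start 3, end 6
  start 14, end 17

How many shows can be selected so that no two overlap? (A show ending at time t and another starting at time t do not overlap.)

7

Sort by end time and greedily take each interval whose start is ≥ the last chosen end.
By end time: (2,5), (3,6), (7,8), (8,9), (10,11), (10,12), (7,13), (13,15), (14,16), (14,17), (17,18), (18,19).
Pick (2,5); next start ≥ 5 → (7,8); next start ≥ 8 → (8,9); next start ≥ 9 → (10,11); next start ≥ 11 → (13,15); next start ≥ 15 → (17,18); next start ≥ 18 → (18,19).
Selected 7 shows.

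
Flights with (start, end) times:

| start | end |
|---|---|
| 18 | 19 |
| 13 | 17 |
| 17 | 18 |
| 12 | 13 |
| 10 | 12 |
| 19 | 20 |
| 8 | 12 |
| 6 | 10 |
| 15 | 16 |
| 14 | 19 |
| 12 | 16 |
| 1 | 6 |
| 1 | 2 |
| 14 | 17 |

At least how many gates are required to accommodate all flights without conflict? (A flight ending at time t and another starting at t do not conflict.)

5

Events (time:±→running): 1:+→1 1:+→2 2:-→1 6:-→0 6:+→1 8:+→2 10:-→1 10:+→2 12:-→1 12:-→0 12:+→1 12:+→2 13:-→1 13:+→2 14:+→3 14:+→4 15:+→5 … peak 5.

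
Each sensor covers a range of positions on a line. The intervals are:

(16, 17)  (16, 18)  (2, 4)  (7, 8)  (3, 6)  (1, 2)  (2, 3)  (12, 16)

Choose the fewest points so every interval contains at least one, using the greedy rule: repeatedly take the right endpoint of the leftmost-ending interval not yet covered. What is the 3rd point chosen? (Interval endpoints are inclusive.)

By right end: [1,2]  [2,3]  [2,4]  [3,6]  [7,8]  [12,16]  [16,17]  [16,18]
[1,2] uncovered → point at 2; [3,6] uncovered → point at 6; [7,8] uncovered → point at 8; [12,16] uncovered → point at 16.
Points: 2, 6, 8, 16 (4 total).

8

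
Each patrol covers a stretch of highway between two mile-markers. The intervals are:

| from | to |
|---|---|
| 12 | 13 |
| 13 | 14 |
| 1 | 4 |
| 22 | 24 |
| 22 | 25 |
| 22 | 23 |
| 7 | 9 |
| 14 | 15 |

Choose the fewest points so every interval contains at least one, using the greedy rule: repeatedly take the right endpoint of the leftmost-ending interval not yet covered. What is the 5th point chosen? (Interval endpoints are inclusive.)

By right end: [1,4]  [7,9]  [12,13]  [13,14]  [14,15]  [22,23]  [22,24]  [22,25]
[1,4] uncovered → point at 4; [7,9] uncovered → point at 9; [12,13] uncovered → point at 13; [14,15] uncovered → point at 15; [22,23] uncovered → point at 23.
Points: 4, 9, 13, 15, 23 (5 total).

23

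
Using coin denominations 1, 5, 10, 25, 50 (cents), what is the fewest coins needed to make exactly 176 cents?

5

Use the largest denomination that fits, subtract, and repeat.
176 − 3×50→26 − 1×25→1 − 1×1→0
Total coins = 3 + 1 + 1 = 5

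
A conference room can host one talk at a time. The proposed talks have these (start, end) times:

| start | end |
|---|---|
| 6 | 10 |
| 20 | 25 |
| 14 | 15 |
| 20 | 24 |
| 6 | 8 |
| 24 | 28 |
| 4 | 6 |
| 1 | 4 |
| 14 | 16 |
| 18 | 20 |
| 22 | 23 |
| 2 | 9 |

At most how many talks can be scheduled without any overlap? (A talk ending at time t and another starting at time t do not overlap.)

7

Sort by end time and greedily take each interval whose start is ≥ the last chosen end.
By end time: (1,4), (4,6), (6,8), (2,9), (6,10), (14,15), (14,16), (18,20), (22,23), (20,24), (20,25), (24,28).
Pick (1,4); next start ≥ 4 → (4,6); next start ≥ 6 → (6,8); next start ≥ 8 → (14,15); next start ≥ 15 → (18,20); next start ≥ 20 → (22,23); next start ≥ 23 → (24,28).
Selected 7 talks.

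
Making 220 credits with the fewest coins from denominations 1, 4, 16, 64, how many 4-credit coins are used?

3

Greedy: take as many of the largest coin as possible, then repeat with the remainder.
220 = 3×64 + 1×16 + 3×4
Count of 4: 3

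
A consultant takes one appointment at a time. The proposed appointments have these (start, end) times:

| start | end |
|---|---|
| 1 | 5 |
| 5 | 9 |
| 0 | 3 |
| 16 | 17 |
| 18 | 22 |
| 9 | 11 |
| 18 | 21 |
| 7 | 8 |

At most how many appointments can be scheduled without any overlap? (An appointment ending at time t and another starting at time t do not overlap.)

5

Greedy by earliest finish: after sorting by end time, pick each interval compatible with the last pick.
Sorted by end: (0,3)  (1,5)  (7,8)  (5,9)  (9,11)  (16,17)  (18,21)  (18,22)
take (0,3); take (7,8); skip (5,9); take (9,11); take (16,17); take (18,21).
Selected 5 appointments.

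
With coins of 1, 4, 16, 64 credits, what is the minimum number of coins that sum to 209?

Greedy: take as many of the largest coin as possible, then repeat with the remainder.
209 − 3×64→17 − 1×16→1 − 1×1→0
Total coins = 3 + 1 + 1 = 5

5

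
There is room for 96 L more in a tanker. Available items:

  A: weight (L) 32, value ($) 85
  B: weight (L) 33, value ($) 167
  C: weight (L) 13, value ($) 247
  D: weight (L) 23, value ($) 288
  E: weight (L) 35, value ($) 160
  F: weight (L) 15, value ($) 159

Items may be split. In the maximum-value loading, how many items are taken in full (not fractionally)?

4

Order: C (247/13=19.00) > D (288/23=12.52) > F (159/15=10.60) > B (167/33=5.06) > E (160/35=4.57) > A (85/32=2.66)
Fill: take C (13 @ 247) → take D (23 @ 288) → take F (15 @ 159) → take B (33 @ 167) → take 12/35 of E → 54.86; 96/96 used.
4 item(s) taken whole; one partial (take 12/35 of E).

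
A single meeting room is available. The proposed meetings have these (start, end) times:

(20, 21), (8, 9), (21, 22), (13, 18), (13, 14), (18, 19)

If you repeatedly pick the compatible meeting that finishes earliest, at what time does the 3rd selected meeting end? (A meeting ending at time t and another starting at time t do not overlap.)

19

Greedy by earliest finish: after sorting by end time, pick each interval compatible with the last pick.
Sorted by end: (8,9)  (13,14)  (13,18)  (18,19)  (20,21)  (21,22)
take (8,9); take (13,14); take (18,19); take (20,21); take (21,22).
Selected: (8,9) (13,14) (18,19) (20,21) (21,22)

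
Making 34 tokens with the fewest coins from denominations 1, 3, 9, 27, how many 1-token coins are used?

1

Greedy: take as many of the largest coin as possible, then repeat with the remainder.
34 = 1×27 + 2×3 + 1×1
Count of 1: 1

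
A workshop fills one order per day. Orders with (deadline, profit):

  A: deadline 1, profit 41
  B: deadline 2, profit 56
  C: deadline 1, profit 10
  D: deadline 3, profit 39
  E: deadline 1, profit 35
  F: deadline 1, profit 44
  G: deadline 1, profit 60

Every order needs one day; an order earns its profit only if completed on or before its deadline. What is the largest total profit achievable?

Sort by profit descending; place each in the latest free slot ≤ its deadline.
By profit: G(d1,60), B(d2,56), F(d1,44), A(d1,41), D(d3,39), E(d1,35), C(d1,10)
G→slot 1; B→slot 2; F skipped; A skipped; D→slot 3; E skipped; C skipped.
Profit = 60 + 56 + 39 = 155

155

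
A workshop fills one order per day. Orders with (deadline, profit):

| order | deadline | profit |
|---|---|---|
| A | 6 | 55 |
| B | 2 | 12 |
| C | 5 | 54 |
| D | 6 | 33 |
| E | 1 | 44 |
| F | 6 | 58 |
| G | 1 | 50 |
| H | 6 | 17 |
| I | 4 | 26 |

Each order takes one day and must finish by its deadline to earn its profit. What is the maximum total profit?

276

Take jobs in profit order; each goes to the latest open slot no later than its deadline.
Profit order: F=58 A=55 C=54 G=50 E=44 D=33 I=26 H=17 B=12
Assign: F→slot 6, A→slot 5, C→slot 4, G→slot 1, E skipped, D→slot 3, I→slot 2, H skipped, B skipped.
Slots: [1:G] [2:I] [3:D] [4:C] [5:A] [6:F]
Profit = 50 + 26 + 33 + 54 + 55 + 58 = 276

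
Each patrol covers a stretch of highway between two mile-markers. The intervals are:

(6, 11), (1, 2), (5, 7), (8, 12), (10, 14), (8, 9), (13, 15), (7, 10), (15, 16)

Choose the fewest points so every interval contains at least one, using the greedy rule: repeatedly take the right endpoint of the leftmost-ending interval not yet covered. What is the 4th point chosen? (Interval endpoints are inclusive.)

14

Sort by right endpoint; whenever an interval is uncovered, place a point at its right end.
Sorted: [1,2] [5,7] [8,9] [7,10] [6,11] [8,12] [10,14] [13,15] [15,16]
{[1,2]} hit by 2; {[5,7]} hit by 7; {[8,9],[7,10],[6,11],[8,12]} hit by 9; {[10,14],[13,15]} hit by 14; {[15,16]} hit by 16.
Points: 2, 7, 9, 14, 16 (5 total).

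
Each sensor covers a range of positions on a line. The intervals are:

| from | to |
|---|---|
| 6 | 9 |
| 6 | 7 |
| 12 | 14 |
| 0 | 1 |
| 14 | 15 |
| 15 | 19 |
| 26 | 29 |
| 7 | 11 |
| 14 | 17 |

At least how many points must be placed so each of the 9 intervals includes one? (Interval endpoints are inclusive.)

5

By right end: [0,1]  [6,7]  [6,9]  [7,11]  [12,14]  [14,15]  [14,17]  [15,19]  [26,29]
[0,1] uncovered → point at 1; [6,7] uncovered → point at 7; [12,14] uncovered → point at 14; [15,19] uncovered → point at 19; [26,29] uncovered → point at 29.
Points: 1, 7, 14, 19, 29 (5 total).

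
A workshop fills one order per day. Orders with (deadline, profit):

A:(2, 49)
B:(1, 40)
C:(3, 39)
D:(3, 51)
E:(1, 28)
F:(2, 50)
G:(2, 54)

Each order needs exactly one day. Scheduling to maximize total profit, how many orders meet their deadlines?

Sort by profit descending; place each in the latest free slot ≤ its deadline.
Profit order: G=54 D=51 F=50 A=49 B=40 C=39 E=28
Assign: G→slot 2, D→slot 3, F→slot 1, A skipped, B skipped, C skipped, E skipped.
Slots: [1:F] [2:G] [3:D]
3 of 7 scheduled.

3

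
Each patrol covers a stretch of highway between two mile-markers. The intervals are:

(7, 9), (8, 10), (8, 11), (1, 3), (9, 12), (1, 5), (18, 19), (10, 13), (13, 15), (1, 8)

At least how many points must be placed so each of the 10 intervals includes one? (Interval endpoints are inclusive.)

Sort by right endpoint; whenever an interval is uncovered, place a point at its right end.
By right end: [1,3]  [1,5]  [1,8]  [7,9]  [8,10]  [8,11]  [9,12]  [10,13]  [13,15]  [18,19]
[1,3] uncovered → point at 3; [7,9] uncovered → point at 9; [10,13] uncovered → point at 13; [18,19] uncovered → point at 19.
Points: 3, 9, 13, 19 (4 total).

4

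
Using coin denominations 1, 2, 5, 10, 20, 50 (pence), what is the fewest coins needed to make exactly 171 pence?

Greedy: take as many of the largest coin as possible, then repeat with the remainder.
171 = 3×50 + 1×20 + 1×1
Total coins = 3 + 1 + 1 = 5

5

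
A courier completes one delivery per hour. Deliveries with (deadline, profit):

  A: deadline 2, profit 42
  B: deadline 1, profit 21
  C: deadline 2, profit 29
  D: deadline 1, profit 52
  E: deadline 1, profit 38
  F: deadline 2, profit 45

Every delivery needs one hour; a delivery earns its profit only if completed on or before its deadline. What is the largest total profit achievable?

By profit: D(d1,52), F(d2,45), A(d2,42), E(d1,38), C(d2,29), B(d1,21)
D→slot 1; F→slot 2; A skipped; E skipped; C skipped; B skipped.
Profit = 52 + 45 = 97

97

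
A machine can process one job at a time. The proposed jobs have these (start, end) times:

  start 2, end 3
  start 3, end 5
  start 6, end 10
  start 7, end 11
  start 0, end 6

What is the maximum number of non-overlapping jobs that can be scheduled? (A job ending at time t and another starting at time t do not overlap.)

Sorted by end: (2,3)  (3,5)  (0,6)  (6,10)  (7,11)
take (2,3); take (3,5); skip (0,6); take (6,10).
Selected 3 jobs.

3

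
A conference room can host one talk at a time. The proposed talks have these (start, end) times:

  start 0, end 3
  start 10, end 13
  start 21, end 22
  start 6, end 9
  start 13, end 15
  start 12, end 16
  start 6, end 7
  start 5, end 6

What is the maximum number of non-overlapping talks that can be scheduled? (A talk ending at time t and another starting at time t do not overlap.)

Greedy by earliest finish: after sorting by end time, pick each interval compatible with the last pick.
Sorted by end: (0,3)  (5,6)  (6,7)  (6,9)  (10,13)  (13,15)  (12,16)  (21,22)
take (0,3); take (5,6); take (6,7); take (10,13); take (13,15); skip (12,16); take (21,22).
Selected 6 talks.

6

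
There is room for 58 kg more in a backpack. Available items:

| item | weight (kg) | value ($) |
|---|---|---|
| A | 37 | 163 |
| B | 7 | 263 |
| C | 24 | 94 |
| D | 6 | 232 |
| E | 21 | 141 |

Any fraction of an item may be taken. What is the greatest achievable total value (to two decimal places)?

Ratios (sorted): D 38.67, B 37.57, E 6.71, A 4.41, C 3.92
take D (6 @ 232); take B (7 @ 263); take E (21 @ 141); take 24/37 of A → 105.73. Capacity used 58/58.
Total value = 741.73

741.73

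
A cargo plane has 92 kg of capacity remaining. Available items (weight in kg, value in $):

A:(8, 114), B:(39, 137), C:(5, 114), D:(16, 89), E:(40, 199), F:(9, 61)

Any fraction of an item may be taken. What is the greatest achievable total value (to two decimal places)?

626.18

Greedy by value/weight ratio, highest first.
Ratios (sorted): C 22.80, A 14.25, F 6.78, D 5.56, E 4.97, B 3.51
take C (5 @ 114); take A (8 @ 114); take F (9 @ 61); take D (16 @ 89); take E (40 @ 199); take 14/39 of B → 49.18. Capacity used 92/92.
Total value = 626.18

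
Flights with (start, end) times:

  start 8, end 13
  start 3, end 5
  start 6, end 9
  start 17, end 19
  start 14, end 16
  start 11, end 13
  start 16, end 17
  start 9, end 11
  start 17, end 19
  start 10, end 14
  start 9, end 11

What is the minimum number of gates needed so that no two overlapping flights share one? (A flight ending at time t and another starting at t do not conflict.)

starts: [3, 6, 8, 9, 9, 10, 11, 14, 16, 17, 17]
ends:   [5, 9, 11, 11, 13, 13, 14, 16, 17, 19, 19]
s3→1 e5→0 s6→1 s8→2 e9→1 s9→2 s9→3 s10→4  — peak 4.

4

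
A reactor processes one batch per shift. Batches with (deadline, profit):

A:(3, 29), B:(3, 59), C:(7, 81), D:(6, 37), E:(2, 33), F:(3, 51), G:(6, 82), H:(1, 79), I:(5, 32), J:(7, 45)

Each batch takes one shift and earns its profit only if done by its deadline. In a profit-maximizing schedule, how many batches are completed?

Take jobs in profit order; each goes to the latest open slot no later than its deadline.
Profit order: G=82 C=81 H=79 B=59 F=51 J=45 D=37 E=33 I=32 A=29
Assign: G→slot 6, C→slot 7, H→slot 1, B→slot 3, F→slot 2, J→slot 5, D→slot 4, E skipped, I skipped, A skipped.
Slots: [1:H] [2:F] [3:B] [4:D] [5:J] [6:G] [7:C]
7 of 10 scheduled.

7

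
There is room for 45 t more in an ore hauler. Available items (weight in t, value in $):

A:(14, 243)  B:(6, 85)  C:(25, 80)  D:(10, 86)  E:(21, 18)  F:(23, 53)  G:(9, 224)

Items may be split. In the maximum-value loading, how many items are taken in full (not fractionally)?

Ratios (sorted): G 24.89, A 17.36, B 14.17, D 8.60, C 3.20, F 2.30, E 0.86
take G (9 @ 224); take A (14 @ 243); take B (6 @ 85); take D (10 @ 86); take 6/25 of C → 19.20. Capacity used 45/45.
4 item(s) taken whole; one partial (take 6/25 of C).

4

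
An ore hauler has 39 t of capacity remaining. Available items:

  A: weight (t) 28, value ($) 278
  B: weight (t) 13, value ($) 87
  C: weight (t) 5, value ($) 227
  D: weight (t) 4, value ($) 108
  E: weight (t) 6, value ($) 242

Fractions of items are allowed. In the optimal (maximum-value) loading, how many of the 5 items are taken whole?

3

Ratios (sorted): C 45.40, E 40.33, D 27.00, A 9.93, B 6.69
take C (5 @ 227); take E (6 @ 242); take D (4 @ 108); take 24/28 of A → 238.29. Capacity used 39/39.
3 item(s) taken whole; one partial (take 24/28 of A).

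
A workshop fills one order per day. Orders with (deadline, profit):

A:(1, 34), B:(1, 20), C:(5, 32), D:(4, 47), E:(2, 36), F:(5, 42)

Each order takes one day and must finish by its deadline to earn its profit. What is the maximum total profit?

191

Sort by profit descending; place each in the latest free slot ≤ its deadline.
By profit: D(d4,47), F(d5,42), E(d2,36), A(d1,34), C(d5,32), B(d1,20)
D→slot 4; F→slot 5; E→slot 2; A→slot 1; C→slot 3; B skipped.
Profit = 34 + 36 + 32 + 47 + 42 = 191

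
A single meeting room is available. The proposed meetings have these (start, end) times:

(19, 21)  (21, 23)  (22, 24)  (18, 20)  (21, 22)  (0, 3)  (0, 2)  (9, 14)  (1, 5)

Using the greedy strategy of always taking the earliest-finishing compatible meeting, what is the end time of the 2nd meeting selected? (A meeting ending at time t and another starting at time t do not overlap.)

14

By end time: (0,2), (0,3), (1,5), (9,14), (18,20), (19,21), (21,22), (21,23), (22,24).
Pick (0,2); next start ≥ 2 → (9,14); next start ≥ 14 → (18,20); next start ≥ 20 → (21,22); next start ≥ 22 → (22,24).
Selected: (0,2) (9,14) (18,20) (21,22) (22,24)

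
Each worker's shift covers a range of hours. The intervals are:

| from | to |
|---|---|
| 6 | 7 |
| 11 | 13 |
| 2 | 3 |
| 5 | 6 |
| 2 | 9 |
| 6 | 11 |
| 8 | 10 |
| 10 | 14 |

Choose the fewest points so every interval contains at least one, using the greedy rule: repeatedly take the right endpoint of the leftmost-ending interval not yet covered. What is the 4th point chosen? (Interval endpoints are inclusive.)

13

Process intervals by earliest right end; each time one isn't hit yet, stab at its right endpoint.
By right end: [2,3]  [5,6]  [6,7]  [2,9]  [8,10]  [6,11]  [11,13]  [10,14]
[2,3] uncovered → point at 3; [5,6] uncovered → point at 6; [8,10] uncovered → point at 10; [11,13] uncovered → point at 13.
Points: 3, 6, 10, 13 (4 total).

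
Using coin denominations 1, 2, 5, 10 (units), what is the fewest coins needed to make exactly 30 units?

30 − 3×10→0
Total coins = 3 = 3

3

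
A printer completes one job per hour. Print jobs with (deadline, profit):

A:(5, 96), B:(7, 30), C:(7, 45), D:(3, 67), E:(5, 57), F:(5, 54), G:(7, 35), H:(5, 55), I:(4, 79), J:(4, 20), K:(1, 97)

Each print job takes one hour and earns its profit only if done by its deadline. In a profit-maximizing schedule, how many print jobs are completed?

Sort by profit descending; place each in the latest free slot ≤ its deadline.
By profit: K(d1,97), A(d5,96), I(d4,79), D(d3,67), E(d5,57), H(d5,55), F(d5,54), C(d7,45), G(d7,35), B(d7,30), J(d4,20)
K→slot 1; A→slot 5; I→slot 4; D→slot 3; E→slot 2; H skipped; F skipped; C→slot 7; G→slot 6; B skipped; J skipped.
7 of 11 scheduled.

7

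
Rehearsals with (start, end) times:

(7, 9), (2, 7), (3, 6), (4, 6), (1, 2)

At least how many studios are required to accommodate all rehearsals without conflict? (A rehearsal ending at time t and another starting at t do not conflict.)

3

starts: [1, 2, 3, 4, 7]
ends:   [2, 6, 6, 7, 9]
s1→1 e2→0 s2→1 s3→2 s4→3  — peak 3.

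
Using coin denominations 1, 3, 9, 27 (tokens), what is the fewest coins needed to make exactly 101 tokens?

7

Use the largest denomination that fits, subtract, and repeat.
101 = 3×27 + 2×9 + 2×1
Total coins = 3 + 2 + 2 = 7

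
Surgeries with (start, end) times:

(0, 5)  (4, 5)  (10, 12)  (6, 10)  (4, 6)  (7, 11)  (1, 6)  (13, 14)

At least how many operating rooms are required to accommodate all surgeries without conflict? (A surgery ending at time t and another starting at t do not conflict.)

The answer is the maximum number of intervals overlapping at any instant.
Events (time:±→running): 0:+→1 1:+→2 4:+→3 4:+→4 … peak 4.

4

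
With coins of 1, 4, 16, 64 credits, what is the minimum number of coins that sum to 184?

7

Greedy: take as many of the largest coin as possible, then repeat with the remainder.
184 − 2×64→56 − 3×16→8 − 2×4→0
Total coins = 2 + 3 + 2 = 7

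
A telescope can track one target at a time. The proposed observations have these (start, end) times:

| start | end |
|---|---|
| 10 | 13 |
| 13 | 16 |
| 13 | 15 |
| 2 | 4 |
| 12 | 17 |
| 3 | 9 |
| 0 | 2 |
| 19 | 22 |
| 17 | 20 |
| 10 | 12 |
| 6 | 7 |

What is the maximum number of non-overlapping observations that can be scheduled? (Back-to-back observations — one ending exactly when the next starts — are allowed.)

Sorted by end: (0,2)  (2,4)  (6,7)  (3,9)  (10,12)  (10,13)  (13,15)  (13,16)  (12,17)  (17,20)  (19,22)
take (0,2); take (2,4); take (6,7); skip (3,9); take (10,12); skip (10,13); take (13,15); skip (12,17); take (17,20).
Selected 6 observations.

6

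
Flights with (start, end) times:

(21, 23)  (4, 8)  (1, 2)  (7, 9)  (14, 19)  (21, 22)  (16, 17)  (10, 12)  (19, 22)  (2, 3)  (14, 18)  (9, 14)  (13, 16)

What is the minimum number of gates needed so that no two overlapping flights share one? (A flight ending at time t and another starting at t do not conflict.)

starts: [1, 2, 4, 7, 9, 10, 13, 14, 14, 16, 19, 21, 21]
ends:   [2, 3, 8, 9, 12, 14, 16, 17, 18, 19, 22, 22, 23]
s1→1 e2→0 s2→1 e3→0 s4→1 s7→2 e8→1 e9→0 s9→1 s10→2 e12→1 s13→2 e14→1 s14→2 s14→3  — peak 3.

3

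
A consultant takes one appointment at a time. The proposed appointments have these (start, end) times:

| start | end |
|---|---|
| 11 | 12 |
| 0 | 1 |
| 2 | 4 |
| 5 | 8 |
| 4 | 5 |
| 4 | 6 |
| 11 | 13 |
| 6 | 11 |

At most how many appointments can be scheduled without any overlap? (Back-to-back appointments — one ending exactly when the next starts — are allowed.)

5

By end time: (0,1), (2,4), (4,5), (4,6), (5,8), (6,11), (11,12), (11,13).
Pick (0,1); next start ≥ 1 → (2,4); next start ≥ 4 → (4,5); next start ≥ 5 → (5,8); next start ≥ 8 → (11,12).
Selected 5 appointments.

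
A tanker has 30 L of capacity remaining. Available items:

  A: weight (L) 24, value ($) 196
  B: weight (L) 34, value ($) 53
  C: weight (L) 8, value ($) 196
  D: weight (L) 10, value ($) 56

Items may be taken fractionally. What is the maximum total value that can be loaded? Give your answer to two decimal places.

Sort by value per unit weight and fill in that order.
Order: C (196/8=24.50) > A (196/24=8.17) > D (56/10=5.60) > B (53/34=1.56)
Fill: take C (8 @ 196) → take 22/24 of A → 179.67; 30/30 used.
Total value = 375.67

375.67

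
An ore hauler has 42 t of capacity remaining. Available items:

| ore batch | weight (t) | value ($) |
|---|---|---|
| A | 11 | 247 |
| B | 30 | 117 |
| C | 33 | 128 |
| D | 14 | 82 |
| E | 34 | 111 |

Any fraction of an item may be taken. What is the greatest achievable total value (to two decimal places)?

395.30

Sort by value per unit weight and fill in that order.
Order: A (247/11=22.45) > D (82/14=5.86) > B (117/30=3.90) > C (128/33=3.88) > E (111/34=3.26)
Fill: take A (11 @ 247) → take D (14 @ 82) → take 17/30 of B → 66.30; 42/42 used.
Total value = 395.30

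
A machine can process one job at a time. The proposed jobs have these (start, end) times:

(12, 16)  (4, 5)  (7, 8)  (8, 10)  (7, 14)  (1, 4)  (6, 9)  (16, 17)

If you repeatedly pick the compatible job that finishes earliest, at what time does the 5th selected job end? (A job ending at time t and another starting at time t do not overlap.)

Order by finish time; keep every interval that doesn't clash with the previous kept one.
By end time: (1,4), (4,5), (7,8), (6,9), (8,10), (7,14), (12,16), (16,17).
Pick (1,4); next start ≥ 4 → (4,5); next start ≥ 5 → (7,8); next start ≥ 8 → (8,10); next start ≥ 10 → (12,16); next start ≥ 16 → (16,17).
Selected: (1,4) (4,5) (7,8) (8,10) (12,16) (16,17)

16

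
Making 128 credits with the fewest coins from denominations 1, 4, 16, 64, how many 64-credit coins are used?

2

Greedy: take as many of the largest coin as possible, then repeat with the remainder.
128 = 2×64
Count of 64: 2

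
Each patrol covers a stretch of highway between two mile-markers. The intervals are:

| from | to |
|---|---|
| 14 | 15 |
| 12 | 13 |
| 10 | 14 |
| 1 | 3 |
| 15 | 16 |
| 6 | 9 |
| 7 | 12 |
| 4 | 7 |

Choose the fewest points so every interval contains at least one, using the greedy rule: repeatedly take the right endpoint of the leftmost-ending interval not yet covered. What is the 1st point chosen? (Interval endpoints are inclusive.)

Sort by right endpoint; whenever an interval is uncovered, place a point at its right end.
By right end: [1,3]  [4,7]  [6,9]  [7,12]  [12,13]  [10,14]  [14,15]  [15,16]
[1,3] uncovered → point at 3; [4,7] uncovered → point at 7; [12,13] uncovered → point at 13; [14,15] uncovered → point at 15.
Points: 3, 7, 13, 15 (4 total).

3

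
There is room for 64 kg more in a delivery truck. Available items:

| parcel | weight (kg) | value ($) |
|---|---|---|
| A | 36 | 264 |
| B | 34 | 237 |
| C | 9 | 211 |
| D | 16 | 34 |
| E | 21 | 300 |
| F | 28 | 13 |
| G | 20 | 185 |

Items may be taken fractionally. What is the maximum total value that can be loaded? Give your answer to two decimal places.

798.67

Order: C (211/9=23.44) > E (300/21=14.29) > G (185/20=9.25) > A (264/36=7.33) > B (237/34=6.97) > D (34/16=2.12) > F (13/28=0.46)
Fill: take C (9 @ 211) → take E (21 @ 300) → take G (20 @ 185) → take 14/36 of A → 102.67; 64/64 used.
Total value = 798.67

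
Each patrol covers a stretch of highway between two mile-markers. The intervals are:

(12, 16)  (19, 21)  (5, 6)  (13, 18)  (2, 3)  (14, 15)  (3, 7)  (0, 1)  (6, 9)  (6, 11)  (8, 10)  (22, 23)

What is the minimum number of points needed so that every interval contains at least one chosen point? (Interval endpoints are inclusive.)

Sorted: [0,1] [2,3] [5,6] [3,7] [6,9] [8,10] [6,11] [14,15] [12,16] [13,18] [19,21] [22,23]
{[0,1]} hit by 1; {[2,3]} hit by 3; {[5,6],[3,7],[6,9]} hit by 6; {[8,10],[6,11]} hit by 10; {[14,15],[12,16],[13,18]} hit by 15; {[19,21]} hit by 21; {[22,23]} hit by 23.
Points: 1, 3, 6, 10, 15, 21, 23 (7 total).

7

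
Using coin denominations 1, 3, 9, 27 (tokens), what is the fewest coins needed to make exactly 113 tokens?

113 = 4×27 + 1×3 + 2×1
Total coins = 4 + 1 + 2 = 7

7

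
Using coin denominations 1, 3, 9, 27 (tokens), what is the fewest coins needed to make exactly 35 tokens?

5

Greedy: take as many of the largest coin as possible, then repeat with the remainder.
35 = 1×27 + 2×3 + 2×1
Total coins = 1 + 2 + 2 = 5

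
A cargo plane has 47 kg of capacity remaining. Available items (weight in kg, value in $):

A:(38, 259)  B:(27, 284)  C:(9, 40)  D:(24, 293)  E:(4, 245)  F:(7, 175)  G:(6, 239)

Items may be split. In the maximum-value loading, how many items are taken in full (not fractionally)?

4

Ratios (sorted): E 61.25, G 39.83, F 25.00, D 12.21, B 10.52, A 6.82, C 4.44
take E (4 @ 245); take G (6 @ 239); take F (7 @ 175); take D (24 @ 293); take 6/27 of B → 63.11. Capacity used 47/47.
4 item(s) taken whole; one partial (take 6/27 of B).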